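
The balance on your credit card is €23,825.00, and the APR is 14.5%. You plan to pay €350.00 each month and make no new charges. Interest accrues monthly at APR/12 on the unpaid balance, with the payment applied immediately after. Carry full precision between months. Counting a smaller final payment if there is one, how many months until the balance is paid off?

Monthly rate r = 14.5%/12 = 1.20833% = 0.0120833.
Recurrence: B ← B·(1+r) − €350.00.
Month 1: interest €287.89; balance after payment €23,762.89.
Month 2: interest €287.13; balance after payment €23,700.02.
Closed form: n = −ln(1 − rB₀/P)/ln(1+r) = −ln(0.17747)/ln(1.01208) ≈ 143.948, so the balance reaches zero during payment 144.

144 payments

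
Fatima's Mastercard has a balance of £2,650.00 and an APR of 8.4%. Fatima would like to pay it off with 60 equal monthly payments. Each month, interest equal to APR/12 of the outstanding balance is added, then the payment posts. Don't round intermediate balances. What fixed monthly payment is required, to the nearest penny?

£54.24

Monthly rate r = 8.4%/12 = 0.7% = 0.007.
Level-payment amortization: P = B₀·r / (1 − (1+r)^(−n)) = 2650.00·0.007 / (1 − 1.007^(−60)).
Denominator 1 − (1+r)^(−60) = 0.341991101.
P = 18.55 / 0.341991101 ≈ 54.24.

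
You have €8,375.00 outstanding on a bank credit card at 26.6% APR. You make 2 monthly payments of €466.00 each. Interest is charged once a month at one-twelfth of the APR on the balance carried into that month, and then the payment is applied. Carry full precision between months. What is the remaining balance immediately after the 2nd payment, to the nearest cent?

€7,808.08

Monthly rate r = 26.6%/12 = 2.21667% = 0.0221667.
Each month: B ← B·(1+r) − €466.00.
Month 1: interest €185.65; balance after payment €8,094.65.
Month 2: interest €179.43; balance after payment €7,808.08.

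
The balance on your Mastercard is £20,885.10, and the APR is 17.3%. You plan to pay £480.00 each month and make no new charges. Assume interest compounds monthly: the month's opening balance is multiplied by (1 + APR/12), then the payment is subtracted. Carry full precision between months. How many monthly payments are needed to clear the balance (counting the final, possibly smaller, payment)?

69 months

Monthly rate r = 17.3%/12 = 1.44167% = 0.0144167.
Recurrence: B ← B·(1+r) − £480.00.
Month 1: interest £301.09; balance after payment £20,706.19.
Month 2: interest £298.51; balance after payment £20,524.71.
Closed form: n = −ln(1 − rB₀/P)/ln(1+r) = −ln(0.37272)/ln(1.01442) ≈ 68.949, so the balance reaches zero during payment 69.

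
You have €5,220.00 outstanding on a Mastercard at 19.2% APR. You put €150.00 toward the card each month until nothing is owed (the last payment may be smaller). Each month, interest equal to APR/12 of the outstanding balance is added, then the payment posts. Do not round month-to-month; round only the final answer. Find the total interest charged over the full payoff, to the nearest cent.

Monthly rate r = 19.2%/12 = 1.6% = 0.016.
Payoff takes n = ⌈−ln(1 − rB₀/P)/ln(1+r)⌉ = ⌈51.264⌉ = 52 payments; the last is €39.86.
Total paid = 51·€150.00 + €39.86 = €7,689.86.
Total interest = total paid − principal = €7,689.86 − €5,220.00 = €2,469.86.

€2,469.86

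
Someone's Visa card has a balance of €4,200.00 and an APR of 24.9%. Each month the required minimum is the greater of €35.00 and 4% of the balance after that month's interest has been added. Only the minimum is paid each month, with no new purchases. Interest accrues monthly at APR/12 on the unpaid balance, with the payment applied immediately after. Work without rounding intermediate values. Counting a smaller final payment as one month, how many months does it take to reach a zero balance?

113 months

Monthly rate r = 24.9%/12 = 2.075% = 0.02075.
While 4% of the post-interest balance exceeds €35.00, each month B ← (B·(1+r))·(1 − 0.04), i.e. B shrinks by the factor (1+r)·0.96 = 0.97992.
This holds for months 1–79. Entering month 80 the balance is €845.88; 4% of the post-interest balance is now below €35.00, so the flat €35.00 minimum applies from here.
From month 80 a fixed €35.00 at rate r clears €845.88 in 34 more payments. Total: 79 + 34 = 113 months.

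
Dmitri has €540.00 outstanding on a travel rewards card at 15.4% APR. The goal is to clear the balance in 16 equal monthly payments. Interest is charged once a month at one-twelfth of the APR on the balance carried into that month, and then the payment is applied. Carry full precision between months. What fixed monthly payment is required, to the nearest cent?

€37.55

Monthly rate r = 15.4%/12 = 1.28333% = 0.0128333.
Level-payment amortization: P = B₀·r / (1 − (1+r)^(−n)) = 540.00·0.0128333 / (1 − 1.01283^(−16)).
Denominator 1 − (1+r)^(−16) = 0.184559599.
P = 6.93 / 0.184559599 ≈ 37.55.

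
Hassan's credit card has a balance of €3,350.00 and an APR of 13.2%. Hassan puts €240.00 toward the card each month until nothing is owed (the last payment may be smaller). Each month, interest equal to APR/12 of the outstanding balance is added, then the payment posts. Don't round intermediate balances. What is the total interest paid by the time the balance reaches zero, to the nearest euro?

Monthly rate r = 13.2%/12 = 1.1% = 0.011.
Payoff takes n = ⌈−ln(1 − rB₀/P)/ln(1+r)⌉ = ⌈15.237⌉ = 16 payments; the last is €57.17.
Total paid = 15·€240.00 + €57.17 = €3,657.17.
Total interest = total paid − principal = €3,657.17 − €3,350.00 = €307.17.

€307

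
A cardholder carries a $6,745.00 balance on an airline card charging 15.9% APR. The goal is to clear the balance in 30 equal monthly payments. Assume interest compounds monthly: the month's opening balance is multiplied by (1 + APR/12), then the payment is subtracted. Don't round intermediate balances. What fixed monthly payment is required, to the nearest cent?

$273.94

Monthly rate r = 15.9%/12 = 1.325% = 0.01325.
Level-payment amortization: P = B₀·r / (1 − (1+r)^(−n)) = 6745.00·0.01325 / (1 − 1.01325^(−30)).
Denominator 1 − (1+r)^(−30) = 0.32624558.
P = 89.3713 / 0.32624558 ≈ 273.94.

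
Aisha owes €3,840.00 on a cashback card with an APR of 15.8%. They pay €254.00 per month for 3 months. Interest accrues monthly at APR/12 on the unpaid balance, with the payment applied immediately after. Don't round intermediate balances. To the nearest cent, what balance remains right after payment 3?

€3,221.61

Monthly rate r = 15.8%/12 = 1.31667% = 0.0131667.
Each month: B ← B·(1+r) − €254.00.
Month 1: interest €50.56; balance after payment €3,636.56.
Month 2: interest €47.88; balance after payment €3,430.44.
Month 3: interest €45.17; balance after payment €3,221.61.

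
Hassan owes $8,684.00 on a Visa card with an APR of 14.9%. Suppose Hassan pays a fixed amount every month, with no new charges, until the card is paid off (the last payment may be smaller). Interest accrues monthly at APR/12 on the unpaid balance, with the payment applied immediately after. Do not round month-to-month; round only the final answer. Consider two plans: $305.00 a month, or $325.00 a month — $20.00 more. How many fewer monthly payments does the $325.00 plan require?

3 fewer payments

Monthly rate r = 14.9%/12 = 1.24167% = 0.0124167.
At $305.00/mo: n = ⌈−ln(1 − rB₀/P)/ln(1+r)⌉ = 36 payments (last $107.19); total interest = total paid − $8,684.00 = $2,098.19.
At $325.00/mo: 33 payments (last $217.49); total interest $1,933.49.
Payments saved = 36 − 33 = 3.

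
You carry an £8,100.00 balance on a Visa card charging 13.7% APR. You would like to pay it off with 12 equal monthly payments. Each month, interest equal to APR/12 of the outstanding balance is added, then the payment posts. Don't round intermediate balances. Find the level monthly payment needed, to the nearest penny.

Monthly rate r = 13.7%/12 = 1.14167% = 0.0114167.
Level-payment amortization: P = B₀·r / (1 − (1+r)^(−n)) = 8100.00·0.0114167 / (1 − 1.01142^(−12)).
Denominator 1 − (1+r)^(−12) = 0.12735274.
P = 92.475 / 0.12735274 ≈ 726.13.

£726.13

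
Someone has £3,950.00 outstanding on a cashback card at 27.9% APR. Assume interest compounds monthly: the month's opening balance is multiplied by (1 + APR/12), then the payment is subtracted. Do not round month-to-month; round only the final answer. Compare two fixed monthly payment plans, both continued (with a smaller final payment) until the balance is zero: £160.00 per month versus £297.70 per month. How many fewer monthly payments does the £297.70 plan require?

21 fewer payments

Monthly rate r = 27.9%/12 = 2.325% = 0.02325.
At £160.00/mo: n = ⌈−ln(1 − rB₀/P)/ln(1+r)⌉ = 38 payments (last £20.23); total interest = total paid − £3,950.00 = £1,990.23.
At £297.70/mo: 17 payments (last £14.88); total interest £828.08.
Payments saved = 38 − 17 = 21.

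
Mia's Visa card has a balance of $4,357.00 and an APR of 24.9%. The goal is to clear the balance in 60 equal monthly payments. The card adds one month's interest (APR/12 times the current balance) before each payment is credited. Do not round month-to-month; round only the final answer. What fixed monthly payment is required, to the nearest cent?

Monthly rate r = 24.9%/12 = 2.075% = 0.02075.
Level-payment amortization: P = B₀·r / (1 − (1+r)^(−n)) = 4357.00·0.02075 / (1 − 1.02075^(−60)).
Denominator 1 − (1+r)^(−60) = 0.708366987.
P = 90.4077 / 0.708366987 ≈ 127.63.

$127.63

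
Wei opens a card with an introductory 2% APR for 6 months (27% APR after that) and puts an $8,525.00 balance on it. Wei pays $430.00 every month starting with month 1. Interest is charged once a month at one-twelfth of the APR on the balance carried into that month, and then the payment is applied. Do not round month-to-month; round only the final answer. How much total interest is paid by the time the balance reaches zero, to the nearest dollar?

$1,366

Promo months 1–6 at r₀ = 2%/12 = 0.00166667; months 7+ at r₁ = 27%/12 = 0.0225.
After month 6: iterate B ← B·(1+r₀) − $430.00 for 6 months → $6,019.83.
Then at r₁ with $430.00/mo: n₂ = −ln(1 − r₁·B/P)/ln(1+r₁) ≈ 17.00 → 18 more payments.
Total paid = 23·$430.00 + $1.24 = $9,891.24; interest = $9,891.24 − $8,525.00 = $1,366.24.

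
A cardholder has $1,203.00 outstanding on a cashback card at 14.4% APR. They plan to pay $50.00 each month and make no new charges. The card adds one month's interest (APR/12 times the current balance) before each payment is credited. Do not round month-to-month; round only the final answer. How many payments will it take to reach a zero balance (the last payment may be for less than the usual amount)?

Monthly rate r = 14.4%/12 = 1.2% = 0.012.
Recurrence: B ← B·(1+r) − $50.00.
Month 1: interest $14.44; balance after payment $1,167.44.
Month 2: interest $14.01; balance after payment $1,131.45.
Closed form: n = −ln(1 − rB₀/P)/ln(1+r) = −ln(0.71128)/ln(1.012) ≈ 28.561, so the balance reaches zero during payment 29.

29 months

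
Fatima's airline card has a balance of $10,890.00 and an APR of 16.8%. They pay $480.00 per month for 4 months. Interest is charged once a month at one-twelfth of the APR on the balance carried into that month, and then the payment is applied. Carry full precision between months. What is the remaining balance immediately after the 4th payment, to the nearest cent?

Monthly rate r = 16.8%/12 = 1.4% = 0.014.
Each month: B ← B·(1+r) − $480.00.
Month 1: interest $152.46; balance after payment $10,562.46.
Month 2: interest $147.87; balance after payment $10,230.33.
Month 3: interest $143.22; balance after payment $9,893.56.
Month 4: interest $138.51; balance after payment $9,552.07.

$9,552.07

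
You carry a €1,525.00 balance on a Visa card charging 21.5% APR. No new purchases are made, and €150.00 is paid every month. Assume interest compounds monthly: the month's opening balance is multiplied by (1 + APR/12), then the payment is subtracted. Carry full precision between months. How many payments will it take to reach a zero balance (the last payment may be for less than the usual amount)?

12 payments

Monthly rate r = 21.5%/12 = 1.79167% = 0.0179167.
Recurrence: B ← B·(1+r) − €150.00.
Month 1: interest €27.32; balance after payment €1,402.32.
Month 2: interest €25.12; balance after payment €1,277.45.
Closed form: n = −ln(1 − rB₀/P)/ln(1+r) = −ln(0.81785)/ln(1.01792) ≈ 11.323, so the balance reaches zero during payment 12.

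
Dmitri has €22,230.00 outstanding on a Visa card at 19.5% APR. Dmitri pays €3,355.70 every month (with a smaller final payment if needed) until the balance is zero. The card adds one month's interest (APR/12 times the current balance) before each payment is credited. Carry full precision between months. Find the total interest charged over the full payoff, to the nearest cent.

€1,482.23

Monthly rate r = 19.5%/12 = 1.625% = 0.01625.
Payoff takes n = ⌈−ln(1 − rB₀/P)/ln(1+r)⌉ = ⌈7.066⌉ = 8 payments; the last is €222.33.
Total paid = 7·€3,355.70 + €222.33 = €23,712.23.
Total interest = total paid − principal = €23,712.23 − €22,230.00 = €1,482.23.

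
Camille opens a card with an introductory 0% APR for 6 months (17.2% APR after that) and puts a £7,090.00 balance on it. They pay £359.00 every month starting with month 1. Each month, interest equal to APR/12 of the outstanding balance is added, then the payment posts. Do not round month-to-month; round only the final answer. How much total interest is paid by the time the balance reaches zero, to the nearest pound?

Promo months 1–6 at r₀ = 0%/12 = 0; months 7+ at r₁ = 17.2%/12 = 0.0143333.
After month 6 (no interest yet): B = £7,090.00 − 6·£359.00 = £4,936.00.
Then at r₁ with £359.00/mo: n₂ = −ln(1 − r₁·B/P)/ln(1+r₁) ≈ 15.42 → 16 more payments.
Total paid = 21·£359.00 + £152.44 = £7,691.44; interest = £7,691.44 − £7,090.00 = £601.44.

£601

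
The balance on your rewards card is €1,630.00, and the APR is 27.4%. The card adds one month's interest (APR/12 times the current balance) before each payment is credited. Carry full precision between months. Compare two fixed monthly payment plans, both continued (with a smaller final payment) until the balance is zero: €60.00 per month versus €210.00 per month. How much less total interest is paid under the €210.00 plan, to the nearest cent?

€758.57

Monthly rate r = 27.4%/12 = 2.28333% = 0.0228333.
At €60.00/mo: n = ⌈−ln(1 − rB₀/P)/ln(1+r)⌉ = 43 payments (last €53.68); total interest = total paid − €1,630.00 = €943.68.
At €210.00/mo: 9 payments (last €135.11); total interest €185.11.
Interest saved = €943.68 − €185.11 = €758.57.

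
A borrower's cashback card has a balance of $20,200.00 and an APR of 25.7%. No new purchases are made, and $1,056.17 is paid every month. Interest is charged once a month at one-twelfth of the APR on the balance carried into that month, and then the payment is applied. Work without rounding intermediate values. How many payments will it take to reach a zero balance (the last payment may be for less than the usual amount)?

Monthly rate r = 25.7%/12 = 2.14167% = 0.0214167.
Recurrence: B ← B·(1+r) − $1,056.17.
Month 1: interest $432.62; balance after payment $19,576.45.
Month 2: interest $419.26; balance after payment $18,939.54.
Closed form: n = −ln(1 − rB₀/P)/ln(1+r) = −ln(0.59039)/ln(1.02142) ≈ 24.868, so the balance reaches zero during payment 25.

25 months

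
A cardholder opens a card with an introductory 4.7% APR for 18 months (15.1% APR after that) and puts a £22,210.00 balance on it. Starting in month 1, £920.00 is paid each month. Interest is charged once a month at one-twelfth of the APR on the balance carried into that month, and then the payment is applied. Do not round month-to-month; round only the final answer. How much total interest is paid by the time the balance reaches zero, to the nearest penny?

£1,429.17

Promo months 1–18 at r₀ = 4.7%/12 = 0.00391667; months 19+ at r₁ = 15.1%/12 = 0.0125833.
After month 18: iterate B ← B·(1+r₀) − £920.00 for 18 months → £6,706.04.
Then at r₁ with £920.00/mo: n₂ = −ln(1 − r₁·B/P)/ln(1+r₁) ≈ 7.69 → 8 more payments.
Total paid = 25·£920.00 + £639.17 = £23,639.17; interest = £23,639.17 − £22,210.00 = £1,429.17.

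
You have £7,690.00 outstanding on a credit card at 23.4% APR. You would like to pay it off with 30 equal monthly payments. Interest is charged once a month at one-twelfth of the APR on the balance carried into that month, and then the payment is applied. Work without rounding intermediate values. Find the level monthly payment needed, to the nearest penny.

Monthly rate r = 23.4%/12 = 1.95% = 0.0195.
Level-payment amortization: P = B₀·r / (1 − (1+r)^(−n)) = 7690.00·0.0195 / (1 − 1.0195^(−30)).
Denominator 1 − (1+r)^(−30) = 0.439748412.
P = 149.955 / 0.439748412 ≈ 341.00.

£341.00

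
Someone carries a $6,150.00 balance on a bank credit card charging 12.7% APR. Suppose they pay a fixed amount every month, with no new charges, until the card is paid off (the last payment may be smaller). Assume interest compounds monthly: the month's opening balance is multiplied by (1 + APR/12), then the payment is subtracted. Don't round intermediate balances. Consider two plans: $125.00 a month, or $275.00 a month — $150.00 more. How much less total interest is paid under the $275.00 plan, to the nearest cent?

$1,676.90

Monthly rate r = 12.7%/12 = 1.05833% = 0.0105833.
At $125.00/mo: n = ⌈−ln(1 − rB₀/P)/ln(1+r)⌉ = 70 payments (last $107.13); total interest = total paid − $6,150.00 = $2,582.13.
At $275.00/mo: 26 payments (last $180.23); total interest $905.23.
Interest saved = $2,582.13 − $905.23 = $1,676.90.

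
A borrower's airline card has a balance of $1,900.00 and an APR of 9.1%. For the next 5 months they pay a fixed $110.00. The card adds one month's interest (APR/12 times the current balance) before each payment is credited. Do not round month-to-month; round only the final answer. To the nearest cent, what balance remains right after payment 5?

$1,414.74

Monthly rate r = 9.1%/12 = 0.758333% = 0.00758333.
Each month: B ← B·(1+r) − $110.00.
Month 1: interest $14.41; balance after payment $1,804.41.
Month 2: interest $13.68; balance after payment $1,708.09.
Month 3: interest $12.95; balance after payment $1,611.04.
Month 4: interest $12.22; balance after payment $1,513.26.
Month 5: interest $11.48; balance after payment $1,414.74.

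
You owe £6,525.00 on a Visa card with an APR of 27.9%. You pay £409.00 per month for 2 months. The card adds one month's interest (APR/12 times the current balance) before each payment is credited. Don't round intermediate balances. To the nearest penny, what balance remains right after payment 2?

Monthly rate r = 27.9%/12 = 2.325% = 0.02325.
Each month: B ← B·(1+r) − £409.00.
Month 1: interest £151.71; balance after payment £6,267.71.
Month 2: interest £145.72; balance after payment £6,004.43.

£6,004.43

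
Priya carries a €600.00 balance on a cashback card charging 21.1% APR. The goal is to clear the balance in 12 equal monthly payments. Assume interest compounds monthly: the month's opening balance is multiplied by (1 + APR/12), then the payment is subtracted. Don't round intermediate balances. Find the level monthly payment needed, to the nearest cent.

Monthly rate r = 21.1%/12 = 1.75833% = 0.0175833.
Level-payment amortization: P = B₀·r / (1 − (1+r)^(−n)) = 600.00·0.0175833 / (1 − 1.01758^(−12)).
Denominator 1 − (1+r)^(−12) = 0.188739786.
P = 10.55 / 0.188739786 ≈ 55.90.

€55.90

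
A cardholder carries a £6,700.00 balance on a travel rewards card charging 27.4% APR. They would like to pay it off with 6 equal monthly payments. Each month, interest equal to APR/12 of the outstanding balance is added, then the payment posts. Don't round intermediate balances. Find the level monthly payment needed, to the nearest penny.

Monthly rate r = 27.4%/12 = 2.28333% = 0.0228333.
Level-payment amortization: P = B₀·r / (1 − (1+r)^(−n)) = 6700.00·0.0228333 / (1 − 1.02283^(−6)).
Denominator 1 − (1+r)^(−6) = 0.126685316.
P = 152.983 / 0.126685316 ≈ 1207.59.

£1,207.59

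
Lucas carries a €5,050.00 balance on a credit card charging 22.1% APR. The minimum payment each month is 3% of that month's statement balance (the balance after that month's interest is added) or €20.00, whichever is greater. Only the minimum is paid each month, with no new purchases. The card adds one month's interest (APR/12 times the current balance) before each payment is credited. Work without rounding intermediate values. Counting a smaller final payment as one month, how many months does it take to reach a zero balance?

218 months

Monthly rate r = 22.1%/12 = 1.84167% = 0.0184167.
While 3% of the post-interest balance exceeds €20.00, each month B ← (B·(1+r))·(1 − 0.03), i.e. B shrinks by the factor (1+r)·0.97 = 0.98786.
This holds for months 1–168. Entering month 169 the balance is €649.27; 3% of the post-interest balance is now below €20.00, so the flat €20.00 minimum applies from here.
From month 169 a fixed €20.00 at rate r clears €649.27 in 50 more payments. Total: 168 + 50 = 218 months.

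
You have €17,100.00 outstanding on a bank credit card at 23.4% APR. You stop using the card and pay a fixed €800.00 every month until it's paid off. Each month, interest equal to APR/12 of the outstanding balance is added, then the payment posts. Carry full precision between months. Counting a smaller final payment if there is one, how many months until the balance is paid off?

28 months

Monthly rate r = 23.4%/12 = 1.95% = 0.0195.
Recurrence: B ← B·(1+r) − €800.00.
Month 1: interest €333.45; balance after payment €16,633.45.
Month 2: interest €324.35; balance after payment €16,157.80.
Closed form: n = −ln(1 − rB₀/P)/ln(1+r) = −ln(0.58319)/ln(1.0195) ≈ 27.922, so the balance reaches zero during payment 28.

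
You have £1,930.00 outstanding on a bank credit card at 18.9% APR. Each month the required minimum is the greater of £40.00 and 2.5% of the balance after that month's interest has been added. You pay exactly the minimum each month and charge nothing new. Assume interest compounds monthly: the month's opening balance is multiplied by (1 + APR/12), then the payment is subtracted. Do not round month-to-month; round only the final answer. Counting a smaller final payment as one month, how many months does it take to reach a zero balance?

83 months

Monthly rate r = 18.9%/12 = 1.575% = 0.01575.
While 2.5% of the post-interest balance exceeds £40.00, each month B ← (B·(1+r))·(1 − 0.025), i.e. B shrinks by the factor (1+r)·0.975 = 0.99036.
This holds for months 1–21. Entering month 22 the balance is £1,574.63; 2.5% of the post-interest balance is now below £40.00, so the flat £40.00 minimum applies from here.
From month 22 a fixed £40.00 at rate r clears £1,574.63 in 62 more payments. Total: 21 + 62 = 83 months.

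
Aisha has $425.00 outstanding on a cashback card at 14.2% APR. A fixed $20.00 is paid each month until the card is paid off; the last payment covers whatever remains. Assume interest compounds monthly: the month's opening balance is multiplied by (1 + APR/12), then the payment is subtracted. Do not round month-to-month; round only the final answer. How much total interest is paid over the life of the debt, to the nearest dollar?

Monthly rate r = 14.2%/12 = 1.18333% = 0.0118333.
Payoff takes n = ⌈−ln(1 − rB₀/P)/ln(1+r)⌉ = ⌈24.620⌉ = 25 payments; the last is $12.43.
Total paid = 24·$20.00 + $12.43 = $492.43.
Total interest = total paid − principal = $492.43 − $425.00 = $67.43.

$67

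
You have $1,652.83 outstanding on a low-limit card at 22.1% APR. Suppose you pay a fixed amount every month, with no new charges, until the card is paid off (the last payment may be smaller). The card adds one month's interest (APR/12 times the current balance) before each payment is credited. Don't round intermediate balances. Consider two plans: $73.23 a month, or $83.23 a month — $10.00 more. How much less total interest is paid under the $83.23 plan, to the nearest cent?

$79.75

Monthly rate r = 22.1%/12 = 1.84167% = 0.0184167.
At $73.23/mo: n = ⌈−ln(1 − rB₀/P)/ln(1+r)⌉ = 30 payments (last $32.54); total interest = total paid − $1,652.83 = $503.38.
At $83.23/mo: 25 payments (last $78.94); total interest $423.63.
Interest saved = $503.38 − $423.63 = $79.75.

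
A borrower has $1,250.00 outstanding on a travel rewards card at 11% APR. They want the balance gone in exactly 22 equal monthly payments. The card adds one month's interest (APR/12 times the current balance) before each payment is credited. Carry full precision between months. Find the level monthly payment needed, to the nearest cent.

$63.00

Monthly rate r = 11%/12 = 0.916667% = 0.00916667.
Level-payment amortization: P = B₀·r / (1 − (1+r)^(−n)) = 1250.00·0.00916667 / (1 − 1.00917^(−22)).
Denominator 1 − (1+r)^(−22) = 0.181881405.
P = 11.4583 / 0.181881405 ≈ 63.00.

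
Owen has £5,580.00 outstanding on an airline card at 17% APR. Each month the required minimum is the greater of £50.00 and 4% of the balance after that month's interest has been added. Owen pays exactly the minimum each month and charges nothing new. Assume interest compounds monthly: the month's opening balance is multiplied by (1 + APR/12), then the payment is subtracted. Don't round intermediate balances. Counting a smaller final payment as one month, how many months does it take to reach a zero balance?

Monthly rate r = 17%/12 = 1.41667% = 0.0141667.
While 4% of the post-interest balance exceeds £50.00, each month B ← (B·(1+r))·(1 − 0.04), i.e. B shrinks by the factor (1+r)·0.96 = 0.9736.
This holds for months 1–57. Entering month 58 the balance is £1,214.30; 4% of the post-interest balance is now below £50.00, so the flat £50.00 minimum applies from here.
From month 58 a fixed £50.00 at rate r clears £1,214.30 in 30 more payments. Total: 57 + 30 = 87 months.

87 months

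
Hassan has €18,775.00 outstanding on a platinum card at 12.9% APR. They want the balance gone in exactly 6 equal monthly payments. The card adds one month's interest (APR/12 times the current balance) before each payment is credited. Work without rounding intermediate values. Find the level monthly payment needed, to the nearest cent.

€3,247.95

Monthly rate r = 12.9%/12 = 1.075% = 0.01075.
Level-payment amortization: P = B₀·r / (1 − (1+r)^(−n)) = 18775.00·0.01075 / (1 − 1.01075^(−6)).
Denominator 1 − (1+r)^(−6) = 0.0621411089.
P = 201.831 / 0.0621411089 ≈ 3247.95.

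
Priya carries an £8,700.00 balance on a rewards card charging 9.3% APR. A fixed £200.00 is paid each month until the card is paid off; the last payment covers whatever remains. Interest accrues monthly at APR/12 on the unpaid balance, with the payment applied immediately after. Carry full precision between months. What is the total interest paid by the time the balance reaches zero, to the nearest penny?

Monthly rate r = 9.3%/12 = 0.775% = 0.00775.
Payoff takes n = ⌈−ln(1 − rB₀/P)/ln(1+r)⌉ = ⌈53.259⌉ = 54 payments; the last is £52.02.
Total paid = 53·£200.00 + £52.02 = £10,652.02.
Total interest = total paid − principal = £10,652.02 − £8,700.00 = £1,952.02.

£1,952.02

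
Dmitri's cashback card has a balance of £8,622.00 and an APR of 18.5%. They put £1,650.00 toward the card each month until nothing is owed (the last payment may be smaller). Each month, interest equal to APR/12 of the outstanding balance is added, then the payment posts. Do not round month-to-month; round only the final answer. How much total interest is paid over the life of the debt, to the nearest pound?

£439

Monthly rate r = 18.5%/12 = 1.54167% = 0.0154167.
Payoff takes n = ⌈−ln(1 − rB₀/P)/ln(1+r)⌉ = ⌈5.490⌉ = 6 payments; the last is £811.42.
Total paid = 5·£1,650.00 + £811.42 = £9,061.42.
Total interest = total paid − principal = £9,061.42 − £8,622.00 = £439.42.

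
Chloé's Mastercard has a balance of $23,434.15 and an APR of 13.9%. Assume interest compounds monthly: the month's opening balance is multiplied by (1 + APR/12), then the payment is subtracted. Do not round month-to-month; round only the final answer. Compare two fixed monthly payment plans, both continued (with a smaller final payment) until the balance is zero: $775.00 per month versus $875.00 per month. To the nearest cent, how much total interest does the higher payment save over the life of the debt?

$798.43

Monthly rate r = 13.9%/12 = 1.15833% = 0.0115833.
At $775.00/mo: n = ⌈−ln(1 − rB₀/P)/ln(1+r)⌉ = 38 payments (last $341.00); total interest = total paid − $23,434.15 = $5,581.85.
At $875.00/mo: 33 payments (last $217.57); total interest $4,783.42.
Interest saved = $5,581.85 − $4,783.42 = $798.43.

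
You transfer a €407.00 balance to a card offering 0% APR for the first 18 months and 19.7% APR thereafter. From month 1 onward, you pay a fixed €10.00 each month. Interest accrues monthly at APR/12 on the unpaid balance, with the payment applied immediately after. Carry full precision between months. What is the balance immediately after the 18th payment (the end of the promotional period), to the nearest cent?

€227.00

Promo months 1–18 at r₀ = 0%/12 = 0; months 19+ at r₁ = 19.7%/12 = 0.0164167.
After month 18 (no interest yet): B = €407.00 − 18·€10.00 = €227.00.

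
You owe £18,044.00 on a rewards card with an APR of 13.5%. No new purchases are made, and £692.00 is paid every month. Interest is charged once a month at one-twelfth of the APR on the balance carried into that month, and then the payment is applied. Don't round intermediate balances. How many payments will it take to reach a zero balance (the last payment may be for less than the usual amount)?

32 payments

Monthly rate r = 13.5%/12 = 1.125% = 0.01125.
Recurrence: B ← B·(1+r) − £692.00.
Month 1: interest £203.00; balance after payment £17,554.99.
Month 2: interest £197.49; balance after payment £17,060.49.
Closed form: n = −ln(1 − rB₀/P)/ln(1+r) = −ln(0.70665)/ln(1.01125) ≈ 31.037, so the balance reaches zero during payment 32.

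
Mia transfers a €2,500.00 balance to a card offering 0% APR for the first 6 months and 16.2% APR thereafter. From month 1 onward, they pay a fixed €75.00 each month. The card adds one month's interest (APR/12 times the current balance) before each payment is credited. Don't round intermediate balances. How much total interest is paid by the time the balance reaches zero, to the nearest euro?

€525

Promo months 1–6 at r₀ = 0%/12 = 0; months 7+ at r₁ = 16.2%/12 = 0.0135.
After month 6 (no interest yet): B = €2,500.00 − 6·€75.00 = €2,050.00.
Then at r₁ with €75.00/mo: n₂ = −ln(1 − r₁·B/P)/ln(1+r₁) ≈ 34.34 → 35 more payments.
Total paid = 40·€75.00 + €25.39 = €3,025.39; interest = €3,025.39 − €2,500.00 = €525.39.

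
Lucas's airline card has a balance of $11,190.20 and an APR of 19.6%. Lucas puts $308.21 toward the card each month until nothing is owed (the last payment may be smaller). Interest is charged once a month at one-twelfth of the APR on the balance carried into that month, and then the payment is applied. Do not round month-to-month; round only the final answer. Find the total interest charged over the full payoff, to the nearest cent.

$5,912.34

Monthly rate r = 19.6%/12 = 1.63333% = 0.0163333.
Payoff takes n = ⌈−ln(1 − rB₀/P)/ln(1+r)⌉ = ⌈55.488⌉ = 56 payments; the last is $150.99.
Total paid = 55·$308.21 + $150.99 = $17,102.54.
Total interest = total paid − principal = $17,102.54 − $11,190.20 = $5,912.34.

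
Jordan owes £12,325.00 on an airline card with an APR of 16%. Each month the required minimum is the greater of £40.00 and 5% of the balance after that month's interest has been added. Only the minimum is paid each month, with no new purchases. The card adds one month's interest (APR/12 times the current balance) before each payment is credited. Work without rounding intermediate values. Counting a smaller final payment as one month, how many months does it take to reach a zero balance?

Monthly rate r = 16%/12 = 1.33333% = 0.0133333.
While 5% of the post-interest balance exceeds £40.00, each month B ← (B·(1+r))·(1 − 0.05), i.e. B shrinks by the factor (1+r)·0.95 = 0.96267.
This holds for months 1–73. Entering month 74 the balance is £766.53; 5% of the post-interest balance is now below £40.00, so the flat £40.00 minimum applies from here.
From month 74 a fixed £40.00 at rate r clears £766.53 in 23 more payments. Total: 73 + 23 = 96 months.

96 months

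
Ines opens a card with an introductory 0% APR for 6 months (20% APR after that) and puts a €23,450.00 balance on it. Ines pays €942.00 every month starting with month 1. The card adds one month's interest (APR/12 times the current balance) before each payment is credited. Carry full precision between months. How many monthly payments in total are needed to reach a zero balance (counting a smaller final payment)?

Promo months 1–6 at r₀ = 0%/12 = 0; months 7+ at r₁ = 20%/12 = 0.0166667.
After month 6 (no interest yet): B = €23,450.00 − 6·€942.00 = €17,798.00.
Then at r₁ with €942.00/mo: n₂ = −ln(1 − r₁·B/P)/ln(1+r₁) ≈ 22.88 → 23 more payments.

29 months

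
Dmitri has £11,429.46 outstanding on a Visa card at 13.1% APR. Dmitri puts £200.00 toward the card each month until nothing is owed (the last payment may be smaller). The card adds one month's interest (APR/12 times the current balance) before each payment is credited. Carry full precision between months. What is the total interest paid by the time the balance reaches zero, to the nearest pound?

£6,582

Monthly rate r = 13.1%/12 = 1.09167% = 0.0109167.
Payoff takes n = ⌈−ln(1 − rB₀/P)/ln(1+r)⌉ = ⌈90.056⌉ = 91 payments; the last is £11.34.
Total paid = 90·£200.00 + £11.34 = £18,011.34.
Total interest = total paid − principal = £18,011.34 − £11,429.46 = £6,581.88.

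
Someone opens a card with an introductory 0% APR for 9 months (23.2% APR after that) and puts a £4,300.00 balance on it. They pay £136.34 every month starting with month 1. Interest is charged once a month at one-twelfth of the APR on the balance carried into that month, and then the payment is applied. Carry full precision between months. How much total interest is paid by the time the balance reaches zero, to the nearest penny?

Promo months 1–9 at r₀ = 0%/12 = 0; months 10+ at r₁ = 23.2%/12 = 0.0193333.
After month 9 (no interest yet): B = £4,300.00 − 9·£136.34 = £3,072.94.
Then at r₁ with £136.34/mo: n₂ = −ln(1 − r₁·B/P)/ln(1+r₁) ≈ 29.88 → 30 more payments.
Total paid = 38·£136.34 + £120.76 = £5,301.68; interest = £5,301.68 − £4,300.00 = £1,001.68.

£1,001.68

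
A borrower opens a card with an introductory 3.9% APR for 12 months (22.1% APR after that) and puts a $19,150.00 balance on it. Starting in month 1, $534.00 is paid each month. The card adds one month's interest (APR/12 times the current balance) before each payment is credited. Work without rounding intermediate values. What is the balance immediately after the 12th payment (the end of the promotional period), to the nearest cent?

Promo months 1–12 at r₀ = 3.9%/12 = 0.00325; months 13+ at r₁ = 22.1%/12 = 0.0184167.
After month 12: iterate B ← B·(1+r₀) − $534.00 for 12 months → $13,386.55.

$13,386.55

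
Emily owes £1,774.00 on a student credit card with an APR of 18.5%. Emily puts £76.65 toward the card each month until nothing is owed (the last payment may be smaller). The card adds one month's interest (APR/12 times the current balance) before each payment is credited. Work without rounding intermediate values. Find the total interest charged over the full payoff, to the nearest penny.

£437.09

Monthly rate r = 18.5%/12 = 1.54167% = 0.0154167.
Payoff takes n = ⌈−ln(1 − rB₀/P)/ln(1+r)⌉ = ⌈28.846⌉ = 29 payments; the last is £64.89.
Total paid = 28·£76.65 + £64.89 = £2,211.09.
Total interest = total paid − principal = £2,211.09 − £1,774.00 = £437.09.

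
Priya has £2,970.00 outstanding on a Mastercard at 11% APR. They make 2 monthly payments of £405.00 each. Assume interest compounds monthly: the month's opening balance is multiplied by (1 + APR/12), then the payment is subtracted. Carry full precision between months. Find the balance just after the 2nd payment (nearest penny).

£2,210.99

Monthly rate r = 11%/12 = 0.916667% = 0.00916667.
Each month: B ← B·(1+r) − £405.00.
Month 1: interest £27.23; balance after payment £2,592.22.
Month 2: interest £23.76; balance after payment £2,210.99.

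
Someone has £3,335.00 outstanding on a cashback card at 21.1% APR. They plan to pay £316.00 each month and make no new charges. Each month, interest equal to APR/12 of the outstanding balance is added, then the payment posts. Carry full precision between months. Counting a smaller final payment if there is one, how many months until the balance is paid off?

Monthly rate r = 21.1%/12 = 1.75833% = 0.0175833.
Recurrence: B ← B·(1+r) − £316.00.
Month 1: interest £58.64; balance after payment £3,077.64.
Month 2: interest £54.12; balance after payment £2,815.76.
Closed form: n = −ln(1 − rB₀/P)/ln(1+r) = −ln(0.81443)/ln(1.01758) ≈ 11.776, so the balance reaches zero during payment 12.

12 payments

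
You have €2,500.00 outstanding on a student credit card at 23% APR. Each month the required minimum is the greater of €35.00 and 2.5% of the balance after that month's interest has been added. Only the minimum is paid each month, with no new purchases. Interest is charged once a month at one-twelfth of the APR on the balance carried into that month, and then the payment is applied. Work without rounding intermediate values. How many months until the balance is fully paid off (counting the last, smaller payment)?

Monthly rate r = 23%/12 = 1.91667% = 0.0191667.
While 2.5% of the post-interest balance exceeds €35.00, each month B ← (B·(1+r))·(1 − 0.025), i.e. B shrinks by the factor (1+r)·0.975 = 0.99369.
This holds for months 1–95. Entering month 96 the balance is €1,369.85; 2.5% of the post-interest balance is now below €35.00, so the flat €35.00 minimum applies from here.
From month 96 a fixed €35.00 at rate r clears €1,369.85 in 74 more payments. Total: 95 + 74 = 169 months.

169 months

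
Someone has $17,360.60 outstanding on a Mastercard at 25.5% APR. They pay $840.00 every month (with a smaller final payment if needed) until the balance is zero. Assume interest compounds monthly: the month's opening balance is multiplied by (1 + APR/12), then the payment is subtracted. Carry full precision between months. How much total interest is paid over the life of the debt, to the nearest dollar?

Monthly rate r = 25.5%/12 = 2.125% = 0.02125.
Payoff takes n = ⌈−ln(1 − rB₀/P)/ln(1+r)⌉ = ⌈27.505⌉ = 28 payments; the last is $426.44.
Total paid = 27·$840.00 + $426.44 = $23,106.44.
Total interest = total paid − principal = $23,106.44 − $17,360.60 = $5,745.84.

$5,746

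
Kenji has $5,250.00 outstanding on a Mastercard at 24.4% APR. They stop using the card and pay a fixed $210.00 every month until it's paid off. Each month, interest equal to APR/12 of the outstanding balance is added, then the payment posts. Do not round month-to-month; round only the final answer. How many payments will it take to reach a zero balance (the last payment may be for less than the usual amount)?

Monthly rate r = 24.4%/12 = 2.03333% = 0.0203333.
Recurrence: B ← B·(1+r) − $210.00.
Month 1: interest $106.75; balance after payment $5,146.75.
Month 2: interest $104.65; balance after payment $5,041.40.
Closed form: n = −ln(1 − rB₀/P)/ln(1+r) = −ln(0.49167)/ln(1.02033) ≈ 35.270, so the balance reaches zero during payment 36.

36 payments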